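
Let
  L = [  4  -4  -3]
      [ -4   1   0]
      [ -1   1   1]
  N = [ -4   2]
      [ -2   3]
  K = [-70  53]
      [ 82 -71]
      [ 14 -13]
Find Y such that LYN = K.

Y = [[2, 5], [-5, 5], [5, -3]]

Left-multiply by L⁻¹ and right-multiply by N⁻¹: Y = L⁻¹KN⁻¹.
det L = -3; the adjugate gives L⁻¹ = [[-1/3, -1/3, -1], [-4/3, -1/3, -4], [1, 0, 4]].
det N = -8; the adjugate gives N⁻¹ = [[-3/8, 1/4], [-1/4, 1/2]].
L⁻¹K = [[-18, 19], [10, 5], [-14, 1]].
Y = (L⁻¹K)N⁻¹ = [[2, 5], [-5, 5], [5, -3]].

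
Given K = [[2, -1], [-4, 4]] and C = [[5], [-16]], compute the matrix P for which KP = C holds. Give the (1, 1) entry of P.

1

Since K multiplies P on the left, P = K⁻¹C.
K has determinant 4; K⁻¹ = [[1, 1/4], [1, 1/2]].
P = K⁻¹C = [[1, 1/4], [1, 1/2]] · [[5], [-16]] = [[1], [-3]].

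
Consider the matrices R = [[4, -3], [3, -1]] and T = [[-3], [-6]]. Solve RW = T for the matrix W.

W = [[-3], [-3]]

Left-multiplying both sides by R⁻¹ gives W = R⁻¹T.
det R = 5; the adjugate gives R⁻¹ = [[-1/5, 3/5], [-3/5, 4/5]].
W = R⁻¹T = [[-1/5, 3/5], [-3/5, 4/5]] · [[-3], [-6]] = [[-3], [-3]].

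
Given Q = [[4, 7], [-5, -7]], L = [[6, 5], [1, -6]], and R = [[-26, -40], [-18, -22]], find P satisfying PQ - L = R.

PQ = R + L = [[-20, -35], [-17, -28]].
Since Q sits to the right of P, P = (R + L)Q⁻¹.
det Q = 7; the adjugate gives Q⁻¹ = [[-1, -1], [5/7, 4/7]].
P = (R + L)Q⁻¹ = [[-5, 0], [-3, 1]].

P = [[-5, 0], [-3, 1]]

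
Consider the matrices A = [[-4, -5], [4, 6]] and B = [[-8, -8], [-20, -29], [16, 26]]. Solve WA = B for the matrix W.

W = [[4, 2], [1, -4], [2, 6]]

A is on the right of W, so right-multiply by A⁻¹: W = BA⁻¹.
A has determinant -4; A⁻¹ = [[-3/2, -5/4], [1, 1]].
W = BA⁻¹ = [[-8, -8], [-20, -29], [16, 26]] · [[-3/2, -5/4], [1, 1]] = [[4, 2], [1, -4], [2, 6]].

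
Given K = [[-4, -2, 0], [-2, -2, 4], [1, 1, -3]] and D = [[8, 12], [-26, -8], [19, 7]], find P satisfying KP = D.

P = [[-5, -4], [6, 2], [-6, -3]]

Left-multiplying both sides by K⁻¹ gives P = K⁻¹D.
det K = -4, so K⁻¹ = [[-1/2, 3/2, 2], [1/2, -3, -4], [0, -1/2, -1]].
P = K⁻¹D = [[-1/2, 3/2, 2], [1/2, -3, -4], [0, -1/2, -1]] · [[8, 12], [-26, -8], [19, 7]] = [[-5, -4], [6, 2], [-6, -3]].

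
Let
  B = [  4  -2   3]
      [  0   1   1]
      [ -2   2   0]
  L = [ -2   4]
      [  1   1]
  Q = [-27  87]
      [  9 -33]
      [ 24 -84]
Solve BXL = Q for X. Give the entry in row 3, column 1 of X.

-3

Isolating X: multiply by B⁻¹ from the left and L⁻¹ from the right, so X = B⁻¹QL⁻¹.
det B = 2; the adjugate gives B⁻¹ = [[-1, 3, -5/2], [-1, 3, -2], [1, -2, 2]].
det L = -6, so L⁻¹ = [[-1/6, 2/3], [1/6, 1/3]].
B⁻¹Q = [[-6, 24], [6, -18], [3, -15]].
X = (B⁻¹Q)L⁻¹ = [[5, 4], [-4, -2], [-3, -3]].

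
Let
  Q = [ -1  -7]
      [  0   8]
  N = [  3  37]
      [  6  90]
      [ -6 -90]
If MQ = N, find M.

M = [[-3, 2], [-6, 6], [6, -6]]

Q is on the right of M, so right-multiply by Q⁻¹: M = NQ⁻¹.
det Q = -8; the adjugate gives Q⁻¹ = [[-1, -7/8], [0, 1/8]].
M = NQ⁻¹ = [[3, 37], [6, 90], [-6, -90]] · [[-1, -7/8], [0, 1/8]] = [[-3, 2], [-6, 6], [6, -6]].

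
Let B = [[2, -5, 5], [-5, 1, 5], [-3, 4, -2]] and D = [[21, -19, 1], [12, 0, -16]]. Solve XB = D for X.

B is on the right of X, so right-multiply by B⁻¹: X = DB⁻¹.
B has determinant -4; B⁻¹ = [[11/2, -5/2, 15/2], [25/4, -11/4, 35/4], [17/4, -7/4, 23/4]].
X = DB⁻¹ = [[21, -19, 1], [12, 0, -16]] · [[11/2, -5/2, 15/2], [25/4, -11/4, 35/4], [17/4, -7/4, 23/4]] = [[1, -2, -3], [-2, -2, -2]].

X = [[1, -2, -3], [-2, -2, -2]]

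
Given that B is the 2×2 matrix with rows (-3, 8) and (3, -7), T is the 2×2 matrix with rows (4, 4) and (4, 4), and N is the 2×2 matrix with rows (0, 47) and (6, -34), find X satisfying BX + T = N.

BX = N − T = [[-4, 43], [2, -38]].
B is on the left of X, so left-multiply by B⁻¹: X = B⁻¹(N − T).
det B = -3; the adjugate gives B⁻¹ = [[7/3, 8/3], [1, 1]].
X = B⁻¹(N − T) = [[-4, -1], [-2, 5]].

X = [[-4, -1], [-2, 5]]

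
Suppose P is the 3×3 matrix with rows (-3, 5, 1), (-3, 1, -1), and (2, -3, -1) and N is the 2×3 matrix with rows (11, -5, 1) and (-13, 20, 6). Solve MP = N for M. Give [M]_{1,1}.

2

Right-multiplying both sides by P⁻¹ gives M = NP⁻¹.
P has determinant -6; P⁻¹ = [[2/3, -1/3, 1], [5/6, -1/6, 1], [-7/6, -1/6, -2]].
M = NP⁻¹ = [[11, -5, 1], [-13, 20, 6]] · [[2/3, -1/3, 1], [5/6, -1/6, 1], [-7/6, -1/6, -2]] = [[2, -3, 4], [1, 0, -5]].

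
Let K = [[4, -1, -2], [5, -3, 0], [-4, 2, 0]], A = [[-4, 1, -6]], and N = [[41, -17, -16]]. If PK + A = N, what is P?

P = [[5, 1, -5]]

PK = N − A = [[45, -18, -10]].
Since K sits to the right of P, P = (N − A)K⁻¹.
det K = 4; the adjugate gives K⁻¹ = [[0, -1, -3/2], [0, -2, -5/2], [-1/2, -1, -7/4]].
P = (N − A)K⁻¹ = [[5, 1, -5]].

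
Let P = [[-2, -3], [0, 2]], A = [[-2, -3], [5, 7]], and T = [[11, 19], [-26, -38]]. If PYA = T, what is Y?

Y = P⁻¹TA⁻¹ (apply P⁻¹ on the left and A⁻¹ on the right).
det P = -4, so P⁻¹ = [[-1/2, -3/4], [0, 1/2]].
A has determinant 1; A⁻¹ = [[7, 3], [-5, -2]].
P⁻¹T = [[14, 19], [-13, -19]].
Y = (P⁻¹T)A⁻¹ = [[3, 4], [4, -1]].

Y = [[3, 4], [4, -1]]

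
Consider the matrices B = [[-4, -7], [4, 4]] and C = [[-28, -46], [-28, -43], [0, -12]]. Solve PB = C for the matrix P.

P = [[6, -1], [5, -2], [4, 4]]

Right-multiplying both sides by B⁻¹ gives P = CB⁻¹.
det B = 12; the adjugate gives B⁻¹ = [[1/3, 7/12], [-1/3, -1/3]].
P = CB⁻¹ = [[-28, -46], [-28, -43], [0, -12]] · [[1/3, 7/12], [-1/3, -1/3]] = [[6, -1], [5, -2], [4, 4]].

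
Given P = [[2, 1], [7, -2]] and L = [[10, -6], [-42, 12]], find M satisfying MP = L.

Right-multiplying both sides by P⁻¹ gives M = LP⁻¹.
det P = -11, so P⁻¹ = [[2/11, 1/11], [7/11, -2/11]].
M = LP⁻¹ = [[10, -6], [-42, 12]] · [[2/11, 1/11], [7/11, -2/11]] = [[-2, 2], [0, -6]].

M = [[-2, 2], [0, -6]]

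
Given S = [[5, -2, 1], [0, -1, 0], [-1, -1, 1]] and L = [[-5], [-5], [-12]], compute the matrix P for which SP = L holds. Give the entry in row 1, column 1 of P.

2

Left-multiplying both sides by S⁻¹ gives P = S⁻¹L.
det S = -6, so S⁻¹ = [[1/6, -1/6, -1/6], [0, -1, 0], [1/6, -7/6, 5/6]].
P = S⁻¹L = [[1/6, -1/6, -1/6], [0, -1, 0], [1/6, -7/6, 5/6]] · [[-5], [-5], [-12]] = [[2], [5], [-5]].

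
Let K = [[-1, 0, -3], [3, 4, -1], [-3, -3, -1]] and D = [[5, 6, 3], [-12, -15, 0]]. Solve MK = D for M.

M = [[-5, 6, 6], [3, -6, -3]]

Right-multiplying both sides by K⁻¹ gives M = DK⁻¹.
K has determinant -2; K⁻¹ = [[7/2, -9/2, -6], [-3, 4, 5], [-3/2, 3/2, 2]].
M = DK⁻¹ = [[5, 6, 3], [-12, -15, 0]] · [[7/2, -9/2, -6], [-3, 4, 5], [-3/2, 3/2, 2]] = [[-5, 6, 6], [3, -6, -3]].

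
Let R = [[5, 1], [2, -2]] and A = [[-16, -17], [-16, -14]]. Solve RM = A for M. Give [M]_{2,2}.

Left-multiplying both sides by R⁻¹ gives M = R⁻¹A.
det R = -12; the adjugate gives R⁻¹ = [[1/6, 1/12], [1/6, -5/12]].
M = R⁻¹A = [[1/6, 1/12], [1/6, -5/12]] · [[-16, -17], [-16, -14]] = [[-4, -4], [4, 3]].

3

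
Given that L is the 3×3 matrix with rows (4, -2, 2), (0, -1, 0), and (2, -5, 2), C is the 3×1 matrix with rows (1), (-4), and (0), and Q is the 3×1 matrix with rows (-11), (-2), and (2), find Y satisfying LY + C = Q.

Y = [[-4], [-2], [0]]

LY = Q − C = [[-12], [2], [2]].
L is on the left of Y, so left-multiply by L⁻¹: Y = L⁻¹(Q − C).
det L = -4; the adjugate gives L⁻¹ = [[1/2, 3/2, -1/2], [0, -1, 0], [-1/2, -4, 1]].
Y = L⁻¹(Q − C) = [[-4], [-2], [0]].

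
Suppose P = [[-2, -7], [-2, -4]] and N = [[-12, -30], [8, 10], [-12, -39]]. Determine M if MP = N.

P is on the right of M, so right-multiply by P⁻¹: M = NP⁻¹.
det P = -6; the adjugate gives P⁻¹ = [[2/3, -7/6], [-1/3, 1/3]].
M = NP⁻¹ = [[-12, -30], [8, 10], [-12, -39]] · [[2/3, -7/6], [-1/3, 1/3]] = [[2, 4], [2, -6], [5, 1]].

M = [[2, 4], [2, -6], [5, 1]]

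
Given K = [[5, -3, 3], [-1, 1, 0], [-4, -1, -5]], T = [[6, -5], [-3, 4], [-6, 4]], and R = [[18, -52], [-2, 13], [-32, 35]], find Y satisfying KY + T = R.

KY = R − T = [[12, -47], [1, 9], [-26, 31]].
Left-multiplying both sides by K⁻¹ gives Y = K⁻¹(R − T).
det K = 5; the adjugate gives K⁻¹ = [[-1, -18/5, -3/5], [-1, -13/5, -3/5], [1, 17/5, 2/5]].
Y = K⁻¹(R − T) = [[0, -4], [1, 5], [5, -4]].

Y = [[0, -4], [1, 5], [5, -4]]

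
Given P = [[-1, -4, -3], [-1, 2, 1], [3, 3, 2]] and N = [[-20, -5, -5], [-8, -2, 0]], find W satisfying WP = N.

Right-multiplying both sides by P⁻¹ gives W = NP⁻¹.
P has determinant 6; P⁻¹ = [[1/6, -1/6, 1/3], [5/6, 7/6, 2/3], [-3/2, -3/2, -1]].
W = NP⁻¹ = [[-20, -5, -5], [-8, -2, 0]] · [[1/6, -1/6, 1/3], [5/6, 7/6, 2/3], [-3/2, -3/2, -1]] = [[0, 5, -5], [-3, -1, -4]].

W = [[0, 5, -5], [-3, -1, -4]]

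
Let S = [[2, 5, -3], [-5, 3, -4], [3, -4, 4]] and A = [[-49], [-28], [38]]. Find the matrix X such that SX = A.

Left-multiplying both sides by S⁻¹ gives X = S⁻¹A.
det S = -1; the adjugate gives S⁻¹ = [[4, 8, 11], [-8, -17, -23], [-11, -23, -31]].
X = S⁻¹A = [[4, 8, 11], [-8, -17, -23], [-11, -23, -31]] · [[-49], [-28], [38]] = [[-2], [-6], [5]].

X = [[-2], [-6], [5]]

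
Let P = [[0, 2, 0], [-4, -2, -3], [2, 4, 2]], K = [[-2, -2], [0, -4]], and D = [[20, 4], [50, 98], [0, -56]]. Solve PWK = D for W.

Left-multiply by P⁻¹ and right-multiply by K⁻¹: W = P⁻¹DK⁻¹.
P has determinant 4; P⁻¹ = [[2, -1, -3/2], [1/2, 0, 0], [-3, 1, 2]].
K has determinant 8; K⁻¹ = [[-1/2, 1/4], [0, -1/4]].
P⁻¹D = [[-10, -6], [10, 2], [-10, -26]].
W = (P⁻¹D)K⁻¹ = [[5, -1], [-5, 2], [5, 4]].

W = [[5, -1], [-5, 2], [5, 4]]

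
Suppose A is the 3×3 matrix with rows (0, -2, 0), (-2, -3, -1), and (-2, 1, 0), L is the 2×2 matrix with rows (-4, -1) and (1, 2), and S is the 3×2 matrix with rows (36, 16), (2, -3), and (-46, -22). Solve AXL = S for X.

X = [[-3, 2], [4, -2], [-5, 4]]

Left-multiply by A⁻¹ and right-multiply by L⁻¹: X = A⁻¹SL⁻¹.
det A = -4, so A⁻¹ = [[-1/4, 0, -1/2], [-1/2, 0, 0], [2, -1, 1]].
det L = -7; the adjugate gives L⁻¹ = [[-2/7, -1/7], [1/7, 4/7]].
A⁻¹S = [[14, 7], [-18, -8], [24, 13]].
X = (A⁻¹S)L⁻¹ = [[-3, 2], [4, -2], [-5, 4]].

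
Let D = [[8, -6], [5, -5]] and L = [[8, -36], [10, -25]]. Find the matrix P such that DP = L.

D is on the left of P, so left-multiply by D⁻¹: P = D⁻¹L.
det D = -10; the adjugate gives D⁻¹ = [[1/2, -3/5], [1/2, -4/5]].
P = D⁻¹L = [[1/2, -3/5], [1/2, -4/5]] · [[8, -36], [10, -25]] = [[-2, -3], [-4, 2]].

P = [[-2, -3], [-4, 2]]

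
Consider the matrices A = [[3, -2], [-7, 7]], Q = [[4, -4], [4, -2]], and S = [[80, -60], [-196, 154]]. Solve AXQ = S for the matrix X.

Isolating X: multiply by A⁻¹ from the left and Q⁻¹ from the right, so X = A⁻¹SQ⁻¹.
A has determinant 7; A⁻¹ = [[1, 2/7], [1, 3/7]].
Q has determinant 8; Q⁻¹ = [[-1/4, 1/2], [-1/2, 1/2]].
A⁻¹S = [[24, -16], [-4, 6]].
X = (A⁻¹S)Q⁻¹ = [[2, 4], [-2, 1]].

X = [[2, 4], [-2, 1]]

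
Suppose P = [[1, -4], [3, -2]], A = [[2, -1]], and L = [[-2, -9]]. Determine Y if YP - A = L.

YP = L + A = [[0, -10]].
Since P sits to the right of Y, Y = (L + A)P⁻¹.
det P = 10; the adjugate gives P⁻¹ = [[-1/5, 2/5], [-3/10, 1/10]].
Y = (L + A)P⁻¹ = [[3, -1]].

Y = [[3, -1]]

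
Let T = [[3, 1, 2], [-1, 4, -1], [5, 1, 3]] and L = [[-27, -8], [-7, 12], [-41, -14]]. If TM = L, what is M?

M = [[-5, -2], [-4, 2], [-4, -2]]

Since T multiplies M on the left, M = T⁻¹L.
det T = -5; the adjugate gives T⁻¹ = [[-13/5, 1/5, 9/5], [2/5, 1/5, -1/5], [21/5, -2/5, -13/5]].
M = T⁻¹L = [[-13/5, 1/5, 9/5], [2/5, 1/5, -1/5], [21/5, -2/5, -13/5]] · [[-27, -8], [-7, 12], [-41, -14]] = [[-5, -2], [-4, 2], [-4, -2]].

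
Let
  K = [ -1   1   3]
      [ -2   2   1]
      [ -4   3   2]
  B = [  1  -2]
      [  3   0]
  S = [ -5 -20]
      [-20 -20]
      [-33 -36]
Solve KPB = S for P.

P = K⁻¹SB⁻¹ (apply K⁻¹ on the left and B⁻¹ on the right).
K has determinant 5; K⁻¹ = [[1/5, 7/5, -1], [0, 2, -1], [2/5, -1/5, 0]].
det B = 6; the adjugate gives B⁻¹ = [[0, 1/3], [-1/2, 1/6]].
K⁻¹S = [[4, 4], [-7, -4], [2, -4]].
P = (K⁻¹S)B⁻¹ = [[-2, 2], [2, -3], [2, 0]].

P = [[-2, 2], [2, -3], [2, 0]]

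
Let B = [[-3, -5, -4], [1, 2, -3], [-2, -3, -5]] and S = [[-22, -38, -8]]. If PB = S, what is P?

B is on the right of P, so right-multiply by B⁻¹: P = SB⁻¹.
det B = -2, so B⁻¹ = [[19/2, 13/2, -23/2], [-11/2, -7/2, 13/2], [-1/2, -1/2, 1/2]].
P = SB⁻¹ = [[-22, -38, -8]] · [[19/2, 13/2, -23/2], [-11/2, -7/2, 13/2], [-1/2, -1/2, 1/2]] = [[4, -6, 2]].

P = [[4, -6, 2]]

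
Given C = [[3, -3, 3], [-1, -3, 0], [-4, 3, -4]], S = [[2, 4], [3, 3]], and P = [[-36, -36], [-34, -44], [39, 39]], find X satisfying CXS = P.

Left-multiply by C⁻¹ and right-multiply by S⁻¹: X = C⁻¹PS⁻¹.
det C = 3; the adjugate gives C⁻¹ = [[4, -1, 3], [-4/3, 0, -1], [-5, 1, -4]].
S has determinant -6; S⁻¹ = [[-1/2, 2/3], [1/2, -1/3]].
C⁻¹P = [[7, 17], [9, 9], [-10, -20]].
X = (C⁻¹P)S⁻¹ = [[5, -1], [0, 3], [-5, 0]].

X = [[5, -1], [0, 3], [-5, 0]]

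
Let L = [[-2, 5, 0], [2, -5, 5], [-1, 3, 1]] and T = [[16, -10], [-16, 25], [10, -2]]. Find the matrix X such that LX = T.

Left-multiplying both sides by L⁻¹ gives X = L⁻¹T.
L has determinant 5; L⁻¹ = [[-4, -1, 5], [-7/5, -2/5, 2], [1/5, 1/5, 0]].
X = L⁻¹T = [[-4, -1, 5], [-7/5, -2/5, 2], [1/5, 1/5, 0]] · [[16, -10], [-16, 25], [10, -2]] = [[2, 5], [4, 0], [0, 3]].

X = [[2, 5], [4, 0], [0, 3]]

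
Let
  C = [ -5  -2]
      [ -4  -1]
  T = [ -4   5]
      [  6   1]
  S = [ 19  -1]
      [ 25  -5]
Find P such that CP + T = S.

P = [[-5, 2], [1, -2]]

CP = S − T = [[23, -6], [19, -6]].
C is on the left of P, so left-multiply by C⁻¹: P = C⁻¹(S − T).
det C = -3, so C⁻¹ = [[1/3, -2/3], [-4/3, 5/3]].
P = C⁻¹(S − T) = [[-5, 2], [1, -2]].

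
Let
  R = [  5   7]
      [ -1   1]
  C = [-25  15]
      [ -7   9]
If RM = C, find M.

M = [[2, -4], [-5, 5]]

Since R multiplies M on the left, M = R⁻¹C.
R has determinant 12; R⁻¹ = [[1/12, -7/12], [1/12, 5/12]].
M = R⁻¹C = [[1/12, -7/12], [1/12, 5/12]] · [[-25, 15], [-7, 9]] = [[2, -4], [-5, 5]].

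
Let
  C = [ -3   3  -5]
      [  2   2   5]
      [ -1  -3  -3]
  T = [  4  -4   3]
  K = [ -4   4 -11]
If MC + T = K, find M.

M = [[2, -2, -2]]

MC = K − T = [[-8, 8, -14]].
C is on the right of M, so right-multiply by C⁻¹: M = (K − T)C⁻¹.
det C = -4, so C⁻¹ = [[-9/4, -6, -25/4], [-1/4, -1, -5/4], [1, 3, 3]].
M = (K − T)C⁻¹ = [[2, -2, -2]].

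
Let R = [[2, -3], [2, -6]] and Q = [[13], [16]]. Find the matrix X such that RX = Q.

R is on the left of X, so left-multiply by R⁻¹: X = R⁻¹Q.
det R = -6; the adjugate gives R⁻¹ = [[1, -1/2], [1/3, -1/3]].
X = R⁻¹Q = [[1, -1/2], [1/3, -1/3]] · [[13], [16]] = [[5], [-1]].

X = [[5], [-1]]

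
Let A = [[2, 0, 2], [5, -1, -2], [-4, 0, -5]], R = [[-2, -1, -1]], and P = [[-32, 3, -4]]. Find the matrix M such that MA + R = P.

M = [[-3, -4, 1]]

MA = P − R = [[-30, 4, -3]].
Right-multiplying both sides by A⁻¹ gives M = (P − R)A⁻¹.
det A = 2; the adjugate gives A⁻¹ = [[5/2, 0, 1], [33/2, -1, 7], [-2, 0, -1]].
M = (P − R)A⁻¹ = [[-3, -4, 1]].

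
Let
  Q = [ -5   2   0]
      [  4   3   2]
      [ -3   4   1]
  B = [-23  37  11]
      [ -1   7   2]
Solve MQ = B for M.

Q is on the right of M, so right-multiply by Q⁻¹: M = BQ⁻¹.
Q has determinant 5; Q⁻¹ = [[-1, -2/5, 4/5], [-2, -1, 2], [5, 14/5, -23/5]].
M = BQ⁻¹ = [[-23, 37, 11], [-1, 7, 2]] · [[-1, -2/5, 4/5], [-2, -1, 2], [5, 14/5, -23/5]] = [[4, 3, 5], [-3, -1, 4]].

M = [[4, 3, 5], [-3, -1, 4]]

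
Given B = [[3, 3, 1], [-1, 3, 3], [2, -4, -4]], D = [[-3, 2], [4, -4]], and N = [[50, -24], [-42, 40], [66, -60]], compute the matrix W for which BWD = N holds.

W = [[-5, 0], [-5, -2], [4, -1]]

W = B⁻¹ND⁻¹ (apply B⁻¹ on the left and D⁻¹ on the right).
det B = 4; the adjugate gives B⁻¹ = [[0, 2, 3/2], [1/2, -7/2, -5/2], [-1/2, 9/2, 3]].
det D = 4; the adjugate gives D⁻¹ = [[-1, -1/2], [-1, -3/4]].
B⁻¹N = [[15, -10], [7, -2], [-16, 12]].
W = (B⁻¹N)D⁻¹ = [[-5, 0], [-5, -2], [4, -1]].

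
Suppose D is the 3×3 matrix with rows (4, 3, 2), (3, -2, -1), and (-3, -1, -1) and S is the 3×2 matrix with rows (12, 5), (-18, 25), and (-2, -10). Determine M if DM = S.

D is on the left of M, so left-multiply by D⁻¹: M = D⁻¹S.
D has determinant 4; D⁻¹ = [[1/4, 1/4, 1/4], [3/2, 1/2, 5/2], [-9/4, -5/4, -17/4]].
M = D⁻¹S = [[1/4, 1/4, 1/4], [3/2, 1/2, 5/2], [-9/4, -5/4, -17/4]] · [[12, 5], [-18, 25], [-2, -10]] = [[-2, 5], [4, -5], [4, 0]].

M = [[-2, 5], [4, -5], [4, 0]]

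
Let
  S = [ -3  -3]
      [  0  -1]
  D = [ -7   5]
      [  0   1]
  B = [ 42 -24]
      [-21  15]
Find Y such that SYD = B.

Y = S⁻¹BD⁻¹ (apply S⁻¹ on the left and D⁻¹ on the right).
det S = 3; the adjugate gives S⁻¹ = [[-1/3, 1], [0, -1]].
det D = -7; the adjugate gives D⁻¹ = [[-1/7, 5/7], [0, 1]].
S⁻¹B = [[-35, 23], [21, -15]].
Y = (S⁻¹B)D⁻¹ = [[5, -2], [-3, 0]].

Y = [[5, -2], [-3, 0]]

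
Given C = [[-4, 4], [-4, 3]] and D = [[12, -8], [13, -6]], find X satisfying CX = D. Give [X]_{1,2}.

0

Since C multiplies X on the left, X = C⁻¹D.
C has determinant 4; C⁻¹ = [[3/4, -1], [1, -1]].
X = C⁻¹D = [[3/4, -1], [1, -1]] · [[12, -8], [13, -6]] = [[-4, 0], [-1, -2]].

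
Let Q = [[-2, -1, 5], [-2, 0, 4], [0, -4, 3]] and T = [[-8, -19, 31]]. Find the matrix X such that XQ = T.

Since Q sits to the right of X, X = TQ⁻¹.
det Q = 2; the adjugate gives Q⁻¹ = [[8, -17/2, -2], [3, -3, -1], [4, -4, -1]].
X = TQ⁻¹ = [[-8, -19, 31]] · [[8, -17/2, -2], [3, -3, -1], [4, -4, -1]] = [[3, 1, 4]].

X = [[3, 1, 4]]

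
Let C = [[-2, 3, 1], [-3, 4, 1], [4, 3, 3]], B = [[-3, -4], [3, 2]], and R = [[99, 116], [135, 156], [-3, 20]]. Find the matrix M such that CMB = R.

M = C⁻¹RB⁻¹ (apply C⁻¹ on the left and B⁻¹ on the right).
C has determinant -4; C⁻¹ = [[-9/4, 3/2, 1/4], [-13/4, 5/2, 1/4], [25/4, -9/2, -1/4]].
B has determinant 6; B⁻¹ = [[1/3, 2/3], [-1/2, -1/2]].
C⁻¹R = [[-21, -22], [15, 18], [12, 18]].
M = (C⁻¹R)B⁻¹ = [[4, -3], [-4, 1], [-5, -1]].

M = [[4, -3], [-4, 1], [-5, -1]]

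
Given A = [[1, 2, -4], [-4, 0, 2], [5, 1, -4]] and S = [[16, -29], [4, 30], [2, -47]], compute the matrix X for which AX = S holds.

Left-multiplying both sides by A⁻¹ gives X = A⁻¹S.
det A = 2; the adjugate gives A⁻¹ = [[-1, 2, 2], [-3, 8, 7], [-2, 9/2, 4]].
X = A⁻¹S = [[-1, 2, 2], [-3, 8, 7], [-2, 9/2, 4]] · [[16, -29], [4, 30], [2, -47]] = [[-4, -5], [-2, -2], [-6, 5]].

X = [[-4, -5], [-2, -2], [-6, 5]]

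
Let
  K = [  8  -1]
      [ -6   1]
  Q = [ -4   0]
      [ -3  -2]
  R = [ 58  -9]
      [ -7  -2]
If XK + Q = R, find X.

XK = R − Q = [[62, -9], [-4, 0]].
Right-multiplying both sides by K⁻¹ gives X = (R − Q)K⁻¹.
det K = 2; the adjugate gives K⁻¹ = [[1/2, 1/2], [3, 4]].
X = (R − Q)K⁻¹ = [[4, -5], [-2, -2]].

X = [[4, -5], [-2, -2]]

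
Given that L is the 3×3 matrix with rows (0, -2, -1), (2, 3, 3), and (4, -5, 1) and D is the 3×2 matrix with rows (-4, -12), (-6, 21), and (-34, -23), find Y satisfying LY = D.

Y = [[-6, 0], [2, 5], [0, 2]]

L is on the left of Y, so left-multiply by L⁻¹: Y = L⁻¹D.
det L = 2, so L⁻¹ = [[9, 7/2, -3/2], [5, 2, -1], [-11, -4, 2]].
Y = L⁻¹D = [[9, 7/2, -3/2], [5, 2, -1], [-11, -4, 2]] · [[-4, -12], [-6, 21], [-34, -23]] = [[-6, 0], [2, 5], [0, 2]].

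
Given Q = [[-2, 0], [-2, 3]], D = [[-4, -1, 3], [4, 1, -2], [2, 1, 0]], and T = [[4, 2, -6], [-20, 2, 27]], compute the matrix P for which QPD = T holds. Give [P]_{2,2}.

Left-multiply by Q⁻¹ and right-multiply by D⁻¹: P = Q⁻¹TD⁻¹.
det Q = -6, so Q⁻¹ = [[-1/2, 0], [-1/3, 1/3]].
det D = 2, so D⁻¹ = [[1, 3/2, -1/2], [-2, -3, 2], [1, 1, 0]].
Q⁻¹T = [[-2, -1, 3], [-8, 0, 11]].
P = (Q⁻¹T)D⁻¹ = [[3, 3, -1], [3, -1, 4]].

-1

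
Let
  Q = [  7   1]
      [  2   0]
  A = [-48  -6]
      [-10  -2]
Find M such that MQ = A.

Q is on the right of M, so right-multiply by Q⁻¹: M = AQ⁻¹.
det Q = -2; the adjugate gives Q⁻¹ = [[0, 1/2], [1, -7/2]].
M = AQ⁻¹ = [[-48, -6], [-10, -2]] · [[0, 1/2], [1, -7/2]] = [[-6, -3], [-2, 2]].

M = [[-6, -3], [-2, 2]]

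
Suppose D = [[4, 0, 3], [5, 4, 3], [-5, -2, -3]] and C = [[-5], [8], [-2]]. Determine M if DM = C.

Left-multiplying both sides by D⁻¹ gives M = D⁻¹C.
det D = 6; the adjugate gives D⁻¹ = [[-1, -1, -2], [0, 1/2, 1/2], [5/3, 4/3, 8/3]].
M = D⁻¹C = [[-1, -1, -2], [0, 1/2, 1/2], [5/3, 4/3, 8/3]] · [[-5], [8], [-2]] = [[1], [3], [-3]].

M = [[1], [3], [-3]]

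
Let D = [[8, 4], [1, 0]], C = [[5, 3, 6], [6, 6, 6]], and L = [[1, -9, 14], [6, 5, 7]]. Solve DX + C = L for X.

X = [[0, -1, 1], [-1, -1, 0]]

DX = L − C = [[-4, -12, 8], [0, -1, 1]].
Since D multiplies X on the left, X = D⁻¹(L − C).
D has determinant -4; D⁻¹ = [[0, 1], [1/4, -2]].
X = D⁻¹(L − C) = [[0, -1, 1], [-1, -1, 0]].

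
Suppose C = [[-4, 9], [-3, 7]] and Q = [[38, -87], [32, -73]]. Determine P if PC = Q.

P = [[-5, -6], [-5, -4]]

Right-multiplying both sides by C⁻¹ gives P = QC⁻¹.
C has determinant -1; C⁻¹ = [[-7, 9], [-3, 4]].
P = QC⁻¹ = [[38, -87], [32, -73]] · [[-7, 9], [-3, 4]] = [[-5, -6], [-5, -4]].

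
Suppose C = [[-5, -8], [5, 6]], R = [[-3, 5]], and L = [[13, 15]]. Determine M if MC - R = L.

M = [[-4, -2]]

MC = L + R = [[10, 20]].
Right-multiplying both sides by C⁻¹ gives M = (L + R)C⁻¹.
C has determinant 10; C⁻¹ = [[3/5, 4/5], [-1/2, -1/2]].
M = (L + R)C⁻¹ = [[-4, -2]].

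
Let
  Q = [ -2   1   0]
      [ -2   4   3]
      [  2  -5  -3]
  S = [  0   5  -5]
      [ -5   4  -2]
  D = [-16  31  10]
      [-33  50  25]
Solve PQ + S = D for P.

P = [[3, 2, -3], [5, 4, -5]]

PQ = D − S = [[-16, 26, 15], [-28, 46, 27]].
Q is on the right of P, so right-multiply by Q⁻¹: P = (D − S)Q⁻¹.
det Q = -6; the adjugate gives Q⁻¹ = [[-1/2, -1/2, -1/2], [0, -1, -1], [-1/3, 4/3, 1]].
P = (D − S)Q⁻¹ = [[3, 2, -3], [5, 4, -5]].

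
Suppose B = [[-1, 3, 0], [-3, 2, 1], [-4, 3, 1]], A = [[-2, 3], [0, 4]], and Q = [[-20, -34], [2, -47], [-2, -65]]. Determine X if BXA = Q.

Left-multiply by B⁻¹ and right-multiply by A⁻¹: X = B⁻¹QA⁻¹.
det B = -2, so B⁻¹ = [[1/2, 3/2, -3/2], [1/2, 1/2, -1/2], [1/2, 9/2, -7/2]].
det A = -8; the adjugate gives A⁻¹ = [[-1/2, 3/8], [0, 1/4]].
B⁻¹Q = [[-4, 10], [-8, -8], [6, -1]].
X = (B⁻¹Q)A⁻¹ = [[2, 1], [4, -5], [-3, 2]].

X = [[2, 1], [4, -5], [-3, 2]]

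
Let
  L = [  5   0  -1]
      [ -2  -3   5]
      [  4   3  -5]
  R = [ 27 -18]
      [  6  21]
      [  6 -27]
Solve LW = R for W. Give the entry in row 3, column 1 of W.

Since L multiplies W on the left, W = L⁻¹R.
det L = -6; the adjugate gives L⁻¹ = [[0, 1/2, 1/2], [-5/3, 7/2, 23/6], [-1, 5/2, 5/2]].
W = L⁻¹R = [[0, 1/2, 1/2], [-5/3, 7/2, 23/6], [-1, 5/2, 5/2]] · [[27, -18], [6, 21], [6, -27]] = [[6, -3], [-1, 0], [3, 3]].

3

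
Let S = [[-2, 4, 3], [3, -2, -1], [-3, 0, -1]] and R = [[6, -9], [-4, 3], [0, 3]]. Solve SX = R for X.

S is on the left of X, so left-multiply by S⁻¹: X = S⁻¹R.
det S = 2, so S⁻¹ = [[1, 2, 1], [3, 11/2, 7/2], [-3, -6, -4]].
X = S⁻¹R = [[1, 2, 1], [3, 11/2, 7/2], [-3, -6, -4]] · [[6, -9], [-4, 3], [0, 3]] = [[-2, 0], [-4, 0], [6, -3]].

X = [[-2, 0], [-4, 0], [6, -3]]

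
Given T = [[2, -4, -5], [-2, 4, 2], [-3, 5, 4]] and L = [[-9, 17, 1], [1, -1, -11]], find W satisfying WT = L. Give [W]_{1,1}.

3

T is on the right of W, so right-multiply by T⁻¹: W = LT⁻¹.
det T = -6; the adjugate gives T⁻¹ = [[-1, 3/2, -2], [-1/3, 7/6, -1], [-1/3, -1/3, 0]].
W = LT⁻¹ = [[-9, 17, 1], [1, -1, -11]] · [[-1, 3/2, -2], [-1/3, 7/6, -1], [-1/3, -1/3, 0]] = [[3, 6, 1], [3, 4, -1]].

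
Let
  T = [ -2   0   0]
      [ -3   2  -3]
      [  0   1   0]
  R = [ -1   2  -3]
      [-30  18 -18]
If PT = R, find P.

P = [[-1, 1, 0], [6, 6, 6]]

T is on the right of P, so right-multiply by T⁻¹: P = RT⁻¹.
T has determinant -6; T⁻¹ = [[-1/2, 0, 0], [0, 0, 1], [1/2, -1/3, 2/3]].
P = RT⁻¹ = [[-1, 2, -3], [-30, 18, -18]] · [[-1/2, 0, 0], [0, 0, 1], [1/2, -1/3, 2/3]] = [[-1, 1, 0], [6, 6, 6]].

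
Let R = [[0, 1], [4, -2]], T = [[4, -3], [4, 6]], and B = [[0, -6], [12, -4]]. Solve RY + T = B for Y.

RY = B − T = [[-4, -3], [8, -10]].
Since R multiplies Y on the left, Y = R⁻¹(B − T).
det R = -4, so R⁻¹ = [[1/2, 1/4], [1, 0]].
Y = R⁻¹(B − T) = [[0, -4], [-4, -3]].

Y = [[0, -4], [-4, -3]]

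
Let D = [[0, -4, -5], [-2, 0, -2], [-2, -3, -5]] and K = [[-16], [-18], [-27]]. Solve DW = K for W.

W = [[5], [-1], [4]]

D is on the left of W, so left-multiply by D⁻¹: W = D⁻¹K.
det D = -6; the adjugate gives D⁻¹ = [[1, 5/6, -4/3], [1, 5/3, -5/3], [-1, -4/3, 4/3]].
W = D⁻¹K = [[1, 5/6, -4/3], [1, 5/3, -5/3], [-1, -4/3, 4/3]] · [[-16], [-18], [-27]] = [[5], [-1], [4]].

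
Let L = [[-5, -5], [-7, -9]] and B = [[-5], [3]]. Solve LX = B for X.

X = [[6], [-5]]

Since L multiplies X on the left, X = L⁻¹B.
det L = 10, so L⁻¹ = [[-9/10, 1/2], [7/10, -1/2]].
X = L⁻¹B = [[-9/10, 1/2], [7/10, -1/2]] · [[-5], [3]] = [[6], [-5]].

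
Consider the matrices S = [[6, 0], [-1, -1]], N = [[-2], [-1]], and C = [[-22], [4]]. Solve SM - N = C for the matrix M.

M = [[-4], [1]]

SM = C + N = [[-24], [3]].
Since S multiplies M on the left, M = S⁻¹(C + N).
det S = -6; the adjugate gives S⁻¹ = [[1/6, 0], [-1/6, -1]].
M = S⁻¹(C + N) = [[-4], [1]].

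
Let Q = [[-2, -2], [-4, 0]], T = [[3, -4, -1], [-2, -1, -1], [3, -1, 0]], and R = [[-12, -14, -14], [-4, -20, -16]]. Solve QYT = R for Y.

Y = [[1, -5, -4], [1, -4, -2]]

Isolating Y: multiply by Q⁻¹ from the left and T⁻¹ from the right, so Y = Q⁻¹RT⁻¹.
det Q = -8; the adjugate gives Q⁻¹ = [[0, -1/4], [-1/2, 1/4]].
T has determinant 4; T⁻¹ = [[-1/4, 1/4, 3/4], [-3/4, 3/4, 5/4], [5/4, -9/4, -11/4]].
Q⁻¹R = [[1, 5, 4], [5, 2, 3]].
Y = (Q⁻¹R)T⁻¹ = [[1, -5, -4], [1, -4, -2]].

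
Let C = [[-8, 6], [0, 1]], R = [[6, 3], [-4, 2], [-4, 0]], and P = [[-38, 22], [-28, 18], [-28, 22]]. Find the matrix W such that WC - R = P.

WC = P + R = [[-32, 25], [-32, 20], [-32, 22]].
Right-multiplying both sides by C⁻¹ gives W = (P + R)C⁻¹.
det C = -8; the adjugate gives C⁻¹ = [[-1/8, 3/4], [0, 1]].
W = (P + R)C⁻¹ = [[4, 1], [4, -4], [4, -2]].

W = [[4, 1], [4, -4], [4, -2]]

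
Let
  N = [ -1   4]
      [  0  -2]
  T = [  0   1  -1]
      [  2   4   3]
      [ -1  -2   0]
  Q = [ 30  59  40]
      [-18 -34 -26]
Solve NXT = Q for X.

Isolating X: multiply by N⁻¹ from the left and T⁻¹ from the right, so X = N⁻¹QT⁻¹.
det N = 2; the adjugate gives N⁻¹ = [[-1, -2], [0, -1/2]].
det T = -3, so T⁻¹ = [[-2, -2/3, -7/3], [1, 1/3, 2/3], [0, 1/3, 2/3]].
N⁻¹Q = [[6, 9, 12], [9, 17, 13]].
X = (N⁻¹Q)T⁻¹ = [[-3, 3, 0], [-1, 4, -1]].

X = [[-3, 3, 0], [-1, 4, -1]]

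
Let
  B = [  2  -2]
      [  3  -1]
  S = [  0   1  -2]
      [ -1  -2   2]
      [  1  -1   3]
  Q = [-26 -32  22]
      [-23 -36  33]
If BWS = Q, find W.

W = [[-3, 4, -1], [2, -4, 4]]

Left-multiply by B⁻¹ and right-multiply by S⁻¹: W = B⁻¹QS⁻¹.
det B = 4, so B⁻¹ = [[-1/4, 1/2], [-3/4, 1/2]].
det S = -1, so S⁻¹ = [[4, 1, 2], [-5, -2, -2], [-3, -1, -1]].
B⁻¹Q = [[-5, -10, 11], [8, 6, 0]].
W = (B⁻¹Q)S⁻¹ = [[-3, 4, -1], [2, -4, 4]].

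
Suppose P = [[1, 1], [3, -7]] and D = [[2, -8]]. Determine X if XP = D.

Since P sits to the right of X, X = DP⁻¹.
det P = -10, so P⁻¹ = [[7/10, 1/10], [3/10, -1/10]].
X = DP⁻¹ = [[2, -8]] · [[7/10, 1/10], [3/10, -1/10]] = [[-1, 1]].

X = [[-1, 1]]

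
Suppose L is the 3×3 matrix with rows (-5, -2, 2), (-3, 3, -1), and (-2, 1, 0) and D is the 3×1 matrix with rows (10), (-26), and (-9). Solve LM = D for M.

M = [[2], [-5], [5]]

L is on the left of M, so left-multiply by L⁻¹: M = L⁻¹D.
det L = -3; the adjugate gives L⁻¹ = [[-1/3, -2/3, 4/3], [-2/3, -4/3, 11/3], [-1, -3, 7]].
M = L⁻¹D = [[-1/3, -2/3, 4/3], [-2/3, -4/3, 11/3], [-1, -3, 7]] · [[10], [-26], [-9]] = [[2], [-5], [5]].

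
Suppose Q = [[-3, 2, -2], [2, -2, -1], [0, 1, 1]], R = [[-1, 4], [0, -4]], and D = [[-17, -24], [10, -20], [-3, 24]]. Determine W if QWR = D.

W = [[-1, -3], [5, 2], [-2, -5]]

Left-multiply by Q⁻¹ and right-multiply by R⁻¹: W = Q⁻¹DR⁻¹.
det Q = -5, so Q⁻¹ = [[1/5, 4/5, 6/5], [2/5, 3/5, 7/5], [-2/5, -3/5, -2/5]].
det R = 4, so R⁻¹ = [[-1, -1], [0, -1/4]].
Q⁻¹D = [[1, 8], [-5, 12], [2, 12]].
W = (Q⁻¹D)R⁻¹ = [[-1, -3], [5, 2], [-2, -5]].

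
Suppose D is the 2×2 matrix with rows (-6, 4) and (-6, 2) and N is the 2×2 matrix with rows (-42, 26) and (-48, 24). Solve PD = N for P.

P = [[6, 1], [4, 4]]

D is on the right of P, so right-multiply by D⁻¹: P = ND⁻¹.
det D = 12, so D⁻¹ = [[1/6, -1/3], [1/2, -1/2]].
P = ND⁻¹ = [[-42, 26], [-48, 24]] · [[1/6, -1/3], [1/2, -1/2]] = [[6, 1], [4, 4]].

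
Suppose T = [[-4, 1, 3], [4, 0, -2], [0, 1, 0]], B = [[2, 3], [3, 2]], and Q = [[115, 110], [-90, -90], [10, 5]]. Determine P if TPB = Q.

Left-multiply by T⁻¹ and right-multiply by B⁻¹: P = T⁻¹QB⁻¹.
det T = 4, so T⁻¹ = [[1/2, 3/4, -1/2], [0, 0, 1], [1, 1, -1]].
det B = -5; the adjugate gives B⁻¹ = [[-2/5, 3/5], [3/5, -2/5]].
T⁻¹Q = [[-15, -15], [10, 5], [15, 15]].
P = (T⁻¹Q)B⁻¹ = [[-3, -3], [-1, 4], [3, 3]].

P = [[-3, -3], [-1, 4], [3, 3]]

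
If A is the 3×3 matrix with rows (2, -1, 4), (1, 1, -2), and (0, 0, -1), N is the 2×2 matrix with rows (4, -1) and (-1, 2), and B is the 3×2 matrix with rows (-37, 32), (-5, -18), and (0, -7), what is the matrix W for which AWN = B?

W = [[-4, -2], [2, -1], [1, 4]]

W = A⁻¹BN⁻¹ (apply A⁻¹ on the left and N⁻¹ on the right).
A has determinant -3; A⁻¹ = [[1/3, 1/3, 2/3], [-1/3, 2/3, -8/3], [0, 0, -1]].
det N = 7, so N⁻¹ = [[2/7, 1/7], [1/7, 4/7]].
A⁻¹B = [[-14, 0], [9, -4], [0, 7]].
W = (A⁻¹B)N⁻¹ = [[-4, -2], [2, -1], [1, 4]].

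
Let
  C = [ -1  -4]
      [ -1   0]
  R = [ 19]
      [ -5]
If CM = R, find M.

M = [[5], [-6]]

C is on the left of M, so left-multiply by C⁻¹: M = C⁻¹R.
det C = -4; the adjugate gives C⁻¹ = [[0, -1], [-1/4, 1/4]].
M = C⁻¹R = [[0, -1], [-1/4, 1/4]] · [[19], [-5]] = [[5], [-6]].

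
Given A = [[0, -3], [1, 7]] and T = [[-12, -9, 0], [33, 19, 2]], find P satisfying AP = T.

Left-multiplying both sides by A⁻¹ gives P = A⁻¹T.
A has determinant 3; A⁻¹ = [[7/3, 1], [-1/3, 0]].
P = A⁻¹T = [[7/3, 1], [-1/3, 0]] · [[-12, -9, 0], [33, 19, 2]] = [[5, -2, 2], [4, 3, 0]].

P = [[5, -2, 2], [4, 3, 0]]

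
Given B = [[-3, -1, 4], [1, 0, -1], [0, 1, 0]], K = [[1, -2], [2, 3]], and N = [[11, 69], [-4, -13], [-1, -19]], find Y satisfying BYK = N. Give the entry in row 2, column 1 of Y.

5

Isolating Y: multiply by B⁻¹ from the left and K⁻¹ from the right, so Y = B⁻¹NK⁻¹.
det B = 1; the adjugate gives B⁻¹ = [[1, 4, 1], [0, 0, 1], [1, 3, 1]].
det K = 7; the adjugate gives K⁻¹ = [[3/7, 2/7], [-2/7, 1/7]].
B⁻¹N = [[-6, -2], [-1, -19], [-2, 11]].
Y = (B⁻¹N)K⁻¹ = [[-2, -2], [5, -3], [-4, 1]].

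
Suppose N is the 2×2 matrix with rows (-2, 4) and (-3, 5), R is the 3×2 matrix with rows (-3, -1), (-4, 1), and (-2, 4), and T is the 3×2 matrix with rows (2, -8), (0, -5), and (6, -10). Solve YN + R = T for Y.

YN = T − R = [[5, -7], [4, -6], [8, -14]].
Right-multiplying both sides by N⁻¹ gives Y = (T − R)N⁻¹.
det N = 2, so N⁻¹ = [[5/2, -2], [3/2, -1]].
Y = (T − R)N⁻¹ = [[2, -3], [1, -2], [-1, -2]].

Y = [[2, -3], [1, -2], [-1, -2]]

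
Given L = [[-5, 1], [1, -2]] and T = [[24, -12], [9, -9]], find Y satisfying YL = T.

Y = [[-4, 4], [-1, 4]]

Since L sits to the right of Y, Y = TL⁻¹.
L has determinant 9; L⁻¹ = [[-2/9, -1/9], [-1/9, -5/9]].
Y = TL⁻¹ = [[24, -12], [9, -9]] · [[-2/9, -1/9], [-1/9, -5/9]] = [[-4, 4], [-1, 4]].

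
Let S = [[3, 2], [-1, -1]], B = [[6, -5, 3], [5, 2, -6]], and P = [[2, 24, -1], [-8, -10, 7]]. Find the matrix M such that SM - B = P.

SM = P + B = [[8, 19, 2], [-3, -8, 1]].
S is on the left of M, so left-multiply by S⁻¹: M = S⁻¹(P + B).
det S = -1; the adjugate gives S⁻¹ = [[1, 2], [-1, -3]].
M = S⁻¹(P + B) = [[2, 3, 4], [1, 5, -5]].

M = [[2, 3, 4], [1, 5, -5]]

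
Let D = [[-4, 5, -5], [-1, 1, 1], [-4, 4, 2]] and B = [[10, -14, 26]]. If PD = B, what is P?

D is on the right of P, so right-multiply by D⁻¹: P = BD⁻¹.
D has determinant -2; D⁻¹ = [[1, 15, -5], [1, 14, -9/2], [0, 2, -1/2]].
P = BD⁻¹ = [[10, -14, 26]] · [[1, 15, -5], [1, 14, -9/2], [0, 2, -1/2]] = [[-4, 6, 0]].

P = [[-4, 6, 0]]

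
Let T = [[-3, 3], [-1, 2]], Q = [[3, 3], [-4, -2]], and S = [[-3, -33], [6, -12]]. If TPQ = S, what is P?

P = [[4, 1], [-3, -4]]

Left-multiply by T⁻¹ and right-multiply by Q⁻¹: P = T⁻¹SQ⁻¹.
det T = -3; the adjugate gives T⁻¹ = [[-2/3, 1], [-1/3, 1]].
det Q = 6, so Q⁻¹ = [[-1/3, -1/2], [2/3, 1/2]].
T⁻¹S = [[8, 10], [7, -1]].
P = (T⁻¹S)Q⁻¹ = [[4, 1], [-3, -4]].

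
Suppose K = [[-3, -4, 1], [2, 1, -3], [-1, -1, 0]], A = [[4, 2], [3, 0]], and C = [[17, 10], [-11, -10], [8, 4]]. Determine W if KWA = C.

W = [[-3, 0], [1, 0], [0, -1]]

Left-multiply by K⁻¹ and right-multiply by A⁻¹: W = K⁻¹CA⁻¹.
K has determinant -4; K⁻¹ = [[3/4, 1/4, -11/4], [-3/4, -1/4, 7/4], [1/4, -1/4, -5/4]].
A has determinant -6; A⁻¹ = [[0, 1/3], [1/2, -2/3]].
K⁻¹C = [[-12, -6], [4, 2], [-3, 0]].
W = (K⁻¹C)A⁻¹ = [[-3, 0], [1, 0], [0, -1]].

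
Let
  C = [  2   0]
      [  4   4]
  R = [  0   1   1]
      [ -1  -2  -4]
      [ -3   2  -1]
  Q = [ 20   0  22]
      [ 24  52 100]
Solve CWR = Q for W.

Isolating W: multiply by C⁻¹ from the left and R⁻¹ from the right, so W = C⁻¹QR⁻¹.
det C = 8; the adjugate gives C⁻¹ = [[1/2, 0], [-1/2, 1/4]].
det R = 3, so R⁻¹ = [[10/3, 1, -2/3], [11/3, 1, -1/3], [-8/3, -1, 1/3]].
C⁻¹Q = [[10, 0, 11], [-4, 13, 14]].
W = (C⁻¹Q)R⁻¹ = [[4, -1, -3], [-3, -5, 3]].

W = [[4, -1, -3], [-3, -5, 3]]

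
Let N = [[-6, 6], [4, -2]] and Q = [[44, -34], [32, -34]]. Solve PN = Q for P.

P = [[-4, 5], [-6, -1]]

N is on the right of P, so right-multiply by N⁻¹: P = QN⁻¹.
det N = -12, so N⁻¹ = [[1/6, 1/2], [1/3, 1/2]].
P = QN⁻¹ = [[44, -34], [32, -34]] · [[1/6, 1/2], [1/3, 1/2]] = [[-4, 5], [-6, -1]].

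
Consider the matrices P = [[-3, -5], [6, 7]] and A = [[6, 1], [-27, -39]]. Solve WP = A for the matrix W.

P is on the right of W, so right-multiply by P⁻¹: W = AP⁻¹.
det P = 9; the adjugate gives P⁻¹ = [[7/9, 5/9], [-2/3, -1/3]].
W = AP⁻¹ = [[6, 1], [-27, -39]] · [[7/9, 5/9], [-2/3, -1/3]] = [[4, 3], [5, -2]].

W = [[4, 3], [5, -2]]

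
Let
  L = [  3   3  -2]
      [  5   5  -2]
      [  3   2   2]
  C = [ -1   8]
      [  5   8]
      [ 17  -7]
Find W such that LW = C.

W = [[1, 1], [2, -1], [5, -4]]

Since L multiplies W on the left, W = L⁻¹C.
L has determinant 4; L⁻¹ = [[7/2, -5/2, 1], [-4, 3, -1], [-5/4, 3/4, 0]].
W = L⁻¹C = [[7/2, -5/2, 1], [-4, 3, -1], [-5/4, 3/4, 0]] · [[-1, 8], [5, 8], [17, -7]] = [[1, 1], [2, -1], [5, -4]].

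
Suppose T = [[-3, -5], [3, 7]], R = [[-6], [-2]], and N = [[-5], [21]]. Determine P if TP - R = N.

P = [[-3], [4]]

TP = N + R = [[-11], [19]].
T is on the left of P, so left-multiply by T⁻¹: P = T⁻¹(N + R).
det T = -6; the adjugate gives T⁻¹ = [[-7/6, -5/6], [1/2, 1/2]].
P = T⁻¹(N + R) = [[-3], [4]].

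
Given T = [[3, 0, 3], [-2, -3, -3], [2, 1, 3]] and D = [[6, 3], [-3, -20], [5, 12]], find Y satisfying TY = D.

T is on the left of Y, so left-multiply by T⁻¹: Y = T⁻¹D.
det T = -6, so T⁻¹ = [[1, -1/2, -3/2], [0, -1/2, -1/2], [-2/3, 1/2, 3/2]].
Y = T⁻¹D = [[1, -1/2, -3/2], [0, -1/2, -1/2], [-2/3, 1/2, 3/2]] · [[6, 3], [-3, -20], [5, 12]] = [[0, -5], [-1, 4], [2, 6]].

Y = [[0, -5], [-1, 4], [2, 6]]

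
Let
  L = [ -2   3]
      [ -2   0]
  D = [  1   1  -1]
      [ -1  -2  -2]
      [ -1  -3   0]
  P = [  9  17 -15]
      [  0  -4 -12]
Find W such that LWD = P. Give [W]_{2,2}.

Isolating W: multiply by L⁻¹ from the left and D⁻¹ from the right, so W = L⁻¹PD⁻¹.
det L = 6, so L⁻¹ = [[0, -1/2], [1/3, -1/3]].
det D = -5, so D⁻¹ = [[6/5, -3/5, 4/5], [-2/5, 1/5, -3/5], [-1/5, -2/5, 1/5]].
L⁻¹P = [[0, 2, 6], [3, 7, -1]].
W = (L⁻¹P)D⁻¹ = [[-2, -2, 0], [1, 0, -2]].

0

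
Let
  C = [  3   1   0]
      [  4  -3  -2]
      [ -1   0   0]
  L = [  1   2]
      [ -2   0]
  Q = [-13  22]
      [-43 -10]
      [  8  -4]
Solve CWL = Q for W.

W = [[2, 5], [5, -3], [-1, 5]]

W = C⁻¹QL⁻¹ (apply C⁻¹ on the left and L⁻¹ on the right).
C has determinant 2; C⁻¹ = [[0, 0, -1], [1, 0, 3], [-3/2, -1/2, -13/2]].
det L = 4, so L⁻¹ = [[0, -1/2], [1/2, 1/4]].
C⁻¹Q = [[-8, 4], [11, 10], [-11, -2]].
W = (C⁻¹Q)L⁻¹ = [[2, 5], [5, -3], [-1, 5]].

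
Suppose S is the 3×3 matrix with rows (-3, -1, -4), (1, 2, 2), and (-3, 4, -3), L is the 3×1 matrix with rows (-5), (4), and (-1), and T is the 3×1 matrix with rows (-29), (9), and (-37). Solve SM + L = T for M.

SM = T − L = [[-24], [5], [-36]].
S is on the left of M, so left-multiply by S⁻¹: M = S⁻¹(T − L).
S has determinant 5; S⁻¹ = [[-14/5, -19/5, 6/5], [-3/5, -3/5, 2/5], [2, 3, -1]].
M = S⁻¹(T − L) = [[5], [-3], [3]].

M = [[5], [-3], [3]]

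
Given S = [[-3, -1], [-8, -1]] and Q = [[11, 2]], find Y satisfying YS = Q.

Y = [[-1, -1]]

S is on the right of Y, so right-multiply by S⁻¹: Y = QS⁻¹.
det S = -5, so S⁻¹ = [[1/5, -1/5], [-8/5, 3/5]].
Y = QS⁻¹ = [[11, 2]] · [[1/5, -1/5], [-8/5, 3/5]] = [[-1, -1]].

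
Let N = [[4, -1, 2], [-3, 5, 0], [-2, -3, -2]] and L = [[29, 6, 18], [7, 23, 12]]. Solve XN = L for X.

Since N sits to the right of X, X = LN⁻¹.
N has determinant 4; N⁻¹ = [[-5/2, -2, -5/2], [-3/2, -1, -3/2], [19/4, 7/2, 17/4]].
X = LN⁻¹ = [[29, 6, 18], [7, 23, 12]] · [[-5/2, -2, -5/2], [-3/2, -1, -3/2], [19/4, 7/2, 17/4]] = [[4, -1, -5], [5, 5, -1]].

X = [[4, -1, -5], [5, 5, -1]]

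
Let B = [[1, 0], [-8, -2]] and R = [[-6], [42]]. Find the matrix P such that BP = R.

P = [[-6], [3]]

Since B multiplies P on the left, P = B⁻¹R.
B has determinant -2; B⁻¹ = [[1, 0], [-4, -1/2]].
P = B⁻¹R = [[1, 0], [-4, -1/2]] · [[-6], [42]] = [[-6], [3]].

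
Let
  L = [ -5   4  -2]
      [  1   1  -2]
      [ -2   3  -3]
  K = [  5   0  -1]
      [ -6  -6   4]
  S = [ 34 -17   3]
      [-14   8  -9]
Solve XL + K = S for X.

XL = S − K = [[29, -17, 4], [-8, 14, -13]].
L is on the right of X, so right-multiply by L⁻¹: X = (S − K)L⁻¹.
det L = 3; the adjugate gives L⁻¹ = [[1, 2, -2], [7/3, 11/3, -4], [5/3, 7/3, -3]].
X = (S − K)L⁻¹ = [[-4, 5, -2], [3, 5, -1]].

X = [[-4, 5, -2], [3, 5, -1]]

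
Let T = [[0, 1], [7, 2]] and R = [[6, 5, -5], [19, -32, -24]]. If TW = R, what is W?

W = [[1, -6, -2], [6, 5, -5]]

Left-multiplying both sides by T⁻¹ gives W = T⁻¹R.
det T = -7; the adjugate gives T⁻¹ = [[-2/7, 1/7], [1, 0]].
W = T⁻¹R = [[-2/7, 1/7], [1, 0]] · [[6, 5, -5], [19, -32, -24]] = [[1, -6, -2], [6, 5, -5]].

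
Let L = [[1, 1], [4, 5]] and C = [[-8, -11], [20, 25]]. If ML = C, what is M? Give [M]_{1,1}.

4

Since L sits to the right of M, M = CL⁻¹.
det L = 1; the adjugate gives L⁻¹ = [[5, -1], [-4, 1]].
M = CL⁻¹ = [[-8, -11], [20, 25]] · [[5, -1], [-4, 1]] = [[4, -3], [0, 5]].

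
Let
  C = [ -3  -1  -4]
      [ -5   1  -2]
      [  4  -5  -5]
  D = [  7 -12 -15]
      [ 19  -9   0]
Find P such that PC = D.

P = [[4, -3, 1], [-2, -1, 2]]

C is on the right of P, so right-multiply by C⁻¹: P = DC⁻¹.
det C = -6, so C⁻¹ = [[5/2, -5/2, -1], [11/2, -31/6, -7/3], [-7/2, 19/6, 4/3]].
P = DC⁻¹ = [[7, -12, -15], [19, -9, 0]] · [[5/2, -5/2, -1], [11/2, -31/6, -7/3], [-7/2, 19/6, 4/3]] = [[4, -3, 1], [-2, -1, 2]].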